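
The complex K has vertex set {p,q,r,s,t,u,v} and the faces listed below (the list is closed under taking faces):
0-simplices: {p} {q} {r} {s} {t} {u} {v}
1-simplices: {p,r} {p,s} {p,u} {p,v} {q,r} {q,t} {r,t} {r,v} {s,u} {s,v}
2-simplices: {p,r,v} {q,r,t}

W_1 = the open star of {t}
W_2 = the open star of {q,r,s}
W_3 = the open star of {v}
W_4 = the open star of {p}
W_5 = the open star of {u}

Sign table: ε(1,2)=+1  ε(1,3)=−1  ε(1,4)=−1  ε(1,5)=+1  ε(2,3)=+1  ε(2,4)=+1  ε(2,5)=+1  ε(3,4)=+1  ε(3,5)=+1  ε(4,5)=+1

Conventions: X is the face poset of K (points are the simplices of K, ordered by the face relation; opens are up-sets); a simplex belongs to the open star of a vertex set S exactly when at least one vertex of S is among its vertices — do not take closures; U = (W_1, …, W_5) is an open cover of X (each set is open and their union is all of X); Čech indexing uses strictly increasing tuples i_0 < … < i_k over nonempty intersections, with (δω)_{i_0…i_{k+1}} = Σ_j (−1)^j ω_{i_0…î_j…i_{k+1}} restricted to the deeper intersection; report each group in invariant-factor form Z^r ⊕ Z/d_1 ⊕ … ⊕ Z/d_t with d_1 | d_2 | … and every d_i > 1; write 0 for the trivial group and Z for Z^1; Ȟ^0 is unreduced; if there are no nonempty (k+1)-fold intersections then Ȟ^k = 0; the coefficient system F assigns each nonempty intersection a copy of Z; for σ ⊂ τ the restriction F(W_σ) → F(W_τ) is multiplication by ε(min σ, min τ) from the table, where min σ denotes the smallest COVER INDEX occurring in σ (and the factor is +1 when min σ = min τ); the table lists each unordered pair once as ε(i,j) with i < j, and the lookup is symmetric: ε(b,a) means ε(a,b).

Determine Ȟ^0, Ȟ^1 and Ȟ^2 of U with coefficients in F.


intersection data:
  W1={{t},{q,t},{r,t},{q,r,t}} W2={{q},{r},{s},{p,r},{p,s},{q,r},{q,t},{r,t},{r,v},{s,u},{s,v},{p,r,v},{q,r,t}} W3={{v},{p,v},{r,v},{s,v},{p,r,v}} W4={{p},{p,r},{p,s},{p,u},{p,v},{p,r,v}} W5={{u},{p,u},{s,u}}
  W12={{q,t},{r,t},{q,r,t}} W23={{r,v},{s,v},{p,r,v}} W24={{p,r},{p,s},{p,r,v}} W25={{s,u}} W34={{p,v},{p,r,v}} W45={{p,u}}
  W234={{p,r,v}}
C dims 5,6,1; δ0: rk 4, SNF 1^4; δ1: rk 1, SNF 1^1
Ȟ^0 = (5 − 4) − 0 = 1, so Ȟ^0 ≅ Z
Ȟ^1 = (6 − 1) − 4 = 1, so Ȟ^1 ≅ Z
Ȟ^2 = (1 − 0) − 1 = 0, so Ȟ^2 ≅ 0

Ȟ^0(U;F) ≅ Z; Ȟ^1(U;F) ≅ Z; Ȟ^2(U;F) ≅ 0


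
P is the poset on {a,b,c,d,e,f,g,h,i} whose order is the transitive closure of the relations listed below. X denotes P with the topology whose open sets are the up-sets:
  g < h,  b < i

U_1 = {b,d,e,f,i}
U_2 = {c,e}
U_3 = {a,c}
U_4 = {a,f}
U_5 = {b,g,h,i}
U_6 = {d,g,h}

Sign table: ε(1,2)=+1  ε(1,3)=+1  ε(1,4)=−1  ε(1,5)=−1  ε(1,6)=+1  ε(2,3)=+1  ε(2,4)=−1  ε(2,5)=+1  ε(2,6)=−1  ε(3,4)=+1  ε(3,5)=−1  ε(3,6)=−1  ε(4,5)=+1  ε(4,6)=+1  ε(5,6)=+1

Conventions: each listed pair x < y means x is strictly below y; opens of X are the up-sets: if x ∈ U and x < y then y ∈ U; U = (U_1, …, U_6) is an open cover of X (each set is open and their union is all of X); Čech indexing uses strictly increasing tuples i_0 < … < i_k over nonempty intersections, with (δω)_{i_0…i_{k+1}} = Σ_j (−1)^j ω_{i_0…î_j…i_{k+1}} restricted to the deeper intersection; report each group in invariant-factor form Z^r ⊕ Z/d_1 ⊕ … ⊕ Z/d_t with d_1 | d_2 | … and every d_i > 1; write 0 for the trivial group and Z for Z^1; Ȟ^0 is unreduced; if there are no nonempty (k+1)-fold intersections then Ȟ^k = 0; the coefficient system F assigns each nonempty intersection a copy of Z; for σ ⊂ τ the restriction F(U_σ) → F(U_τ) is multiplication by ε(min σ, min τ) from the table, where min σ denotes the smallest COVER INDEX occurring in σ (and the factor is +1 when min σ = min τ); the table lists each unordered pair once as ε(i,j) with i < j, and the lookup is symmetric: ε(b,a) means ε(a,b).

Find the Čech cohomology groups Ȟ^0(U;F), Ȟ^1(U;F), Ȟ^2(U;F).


intersection data:
  U12={e} U14={f} U15={b,i} U16={d} U23={c} U34={a} U56={g,h}
C dims 6,7; δ0: rk 6, SNF 1^5·2
Ȟ^0 = (6 − 6) − 0 = 0, so Ȟ^0 ≅ 0
Ȟ^1 = (7 − 0) − 6 = 1 plus torsion [2], so Ȟ^1 ≅ Z ⊕ Z/2
Ȟ^2 = (0 − 0) − 0 = 0, so Ȟ^2 ≅ 0

Ȟ^0(U;F) ≅ 0, Ȟ^1(U;F) ≅ Z ⊕ Z/2 and Ȟ^2(U;F) ≅ 0


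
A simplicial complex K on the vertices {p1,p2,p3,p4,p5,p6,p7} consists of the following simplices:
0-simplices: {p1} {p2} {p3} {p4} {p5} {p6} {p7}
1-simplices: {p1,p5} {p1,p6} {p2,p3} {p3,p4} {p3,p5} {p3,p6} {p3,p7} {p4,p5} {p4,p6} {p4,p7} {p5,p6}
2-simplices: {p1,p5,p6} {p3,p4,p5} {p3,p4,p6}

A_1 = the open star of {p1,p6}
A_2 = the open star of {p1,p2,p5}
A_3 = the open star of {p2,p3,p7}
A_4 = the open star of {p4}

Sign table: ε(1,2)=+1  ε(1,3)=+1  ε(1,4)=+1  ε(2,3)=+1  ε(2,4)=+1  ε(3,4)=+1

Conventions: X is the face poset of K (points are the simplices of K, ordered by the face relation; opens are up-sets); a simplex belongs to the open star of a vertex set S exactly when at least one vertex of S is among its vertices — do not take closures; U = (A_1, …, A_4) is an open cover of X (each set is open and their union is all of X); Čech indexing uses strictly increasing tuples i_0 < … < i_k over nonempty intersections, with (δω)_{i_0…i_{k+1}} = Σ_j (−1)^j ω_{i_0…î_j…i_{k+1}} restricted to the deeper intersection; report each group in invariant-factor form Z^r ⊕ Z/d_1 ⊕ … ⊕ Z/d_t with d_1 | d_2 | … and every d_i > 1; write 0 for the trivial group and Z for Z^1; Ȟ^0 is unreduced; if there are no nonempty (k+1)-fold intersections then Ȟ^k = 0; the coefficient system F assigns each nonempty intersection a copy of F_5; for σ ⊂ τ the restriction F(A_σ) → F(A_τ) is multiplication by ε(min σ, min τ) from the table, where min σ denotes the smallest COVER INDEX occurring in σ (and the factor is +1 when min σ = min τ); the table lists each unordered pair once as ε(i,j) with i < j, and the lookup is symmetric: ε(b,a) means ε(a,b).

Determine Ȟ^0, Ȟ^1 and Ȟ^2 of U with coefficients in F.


intersection data:
  A1={{p1},{p6},{p1,p5},{p1,p6},{p3,p6},{p4,p6},{p5,p6},{p1,p5,p6},{p3,p4,p6}} A2={{p1},{p2},{p5},{p1,p5},{p1,p6},{p2,p3},{p3,p5},{p4,p5},{p5,p6},{p1,p5,p6},{p3,p4,p5}} A3={{p2},{p3},{p7},{p2,p3},{p3,p4},{p3,p5},{p3,p6},{p3,p7},{p4,p7},{p3,p4,p5},{p3,p4,p6}} A4={{p4},{p3,p4},{p4,p5},{p4,p6},{p4,p7},{p3,p4,p5},{p3,p4,p6}}
  A12={{p1},{p1,p5},{p1,p6},{p5,p6},{p1,p5,p6}} A13={{p3,p6},{p3,p4,p6}} A14={{p4,p6},{p3,p4,p6}} A23={{p2},{p2,p3},{p3,p5},{p3,p4,p5}} A24={{p4,p5},{p3,p4,p5}} A34={{p3,p4},{p4,p7},{p3,p4,p5},{p3,p4,p6}}
  A134={{p3,p4,p6}} A234={{p3,p4,p5}}
C dims 4,6,2; δ0: rk_F5 3; δ1: rk_F5 2
Ȟ^0 = (4 − 3) − 0 = 1, so Ȟ^0 ≅ Z/5
Ȟ^1 = (6 − 2) − 3 = 1, so Ȟ^1 ≅ Z/5
Ȟ^2 = (2 − 0) − 2 = 0, so Ȟ^2 ≅ 0

Ȟ^0 = Z/5, Ȟ^1 = Z/5, Ȟ^2 = 0


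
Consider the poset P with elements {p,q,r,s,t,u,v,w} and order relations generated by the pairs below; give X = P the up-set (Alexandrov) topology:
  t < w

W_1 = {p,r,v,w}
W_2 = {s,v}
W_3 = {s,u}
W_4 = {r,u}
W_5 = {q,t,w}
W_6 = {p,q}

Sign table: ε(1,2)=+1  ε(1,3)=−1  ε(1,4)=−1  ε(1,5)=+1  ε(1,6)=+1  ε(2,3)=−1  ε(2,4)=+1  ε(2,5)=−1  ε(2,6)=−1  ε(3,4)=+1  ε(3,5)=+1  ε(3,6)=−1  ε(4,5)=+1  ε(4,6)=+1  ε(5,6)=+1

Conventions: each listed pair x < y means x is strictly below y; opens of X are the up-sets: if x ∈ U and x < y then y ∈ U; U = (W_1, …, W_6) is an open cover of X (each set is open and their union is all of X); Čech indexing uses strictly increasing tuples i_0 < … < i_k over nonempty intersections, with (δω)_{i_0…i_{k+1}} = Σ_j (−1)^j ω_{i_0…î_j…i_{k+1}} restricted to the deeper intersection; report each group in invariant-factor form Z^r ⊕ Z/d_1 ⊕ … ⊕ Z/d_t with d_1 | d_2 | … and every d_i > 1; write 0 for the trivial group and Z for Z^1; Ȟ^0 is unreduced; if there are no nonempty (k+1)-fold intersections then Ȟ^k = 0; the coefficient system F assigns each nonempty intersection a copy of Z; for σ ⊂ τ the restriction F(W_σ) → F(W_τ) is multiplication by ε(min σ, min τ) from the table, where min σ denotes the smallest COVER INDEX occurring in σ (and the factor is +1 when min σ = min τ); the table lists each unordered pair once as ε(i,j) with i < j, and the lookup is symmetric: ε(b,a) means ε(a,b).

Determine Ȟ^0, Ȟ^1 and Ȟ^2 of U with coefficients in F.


intersection data:
  W12={v} W14={r} W15={w} W16={p} W23={s} W34={u} W56={q}
C dims 6,7; δ0: rk 5, SNF 1^5
Ȟ^0 = (6 − 5) − 0 = 1, so Ȟ^0 ≅ Z
Ȟ^1 = (7 − 0) − 5 = 2, so Ȟ^1 ≅ Z^2
Ȟ^2 = (0 − 0) − 0 = 0, so Ȟ^2 ≅ 0

Ȟ^0 ≅ Z; Ȟ^1 ≅ Z^2; Ȟ^2 ≅ 0


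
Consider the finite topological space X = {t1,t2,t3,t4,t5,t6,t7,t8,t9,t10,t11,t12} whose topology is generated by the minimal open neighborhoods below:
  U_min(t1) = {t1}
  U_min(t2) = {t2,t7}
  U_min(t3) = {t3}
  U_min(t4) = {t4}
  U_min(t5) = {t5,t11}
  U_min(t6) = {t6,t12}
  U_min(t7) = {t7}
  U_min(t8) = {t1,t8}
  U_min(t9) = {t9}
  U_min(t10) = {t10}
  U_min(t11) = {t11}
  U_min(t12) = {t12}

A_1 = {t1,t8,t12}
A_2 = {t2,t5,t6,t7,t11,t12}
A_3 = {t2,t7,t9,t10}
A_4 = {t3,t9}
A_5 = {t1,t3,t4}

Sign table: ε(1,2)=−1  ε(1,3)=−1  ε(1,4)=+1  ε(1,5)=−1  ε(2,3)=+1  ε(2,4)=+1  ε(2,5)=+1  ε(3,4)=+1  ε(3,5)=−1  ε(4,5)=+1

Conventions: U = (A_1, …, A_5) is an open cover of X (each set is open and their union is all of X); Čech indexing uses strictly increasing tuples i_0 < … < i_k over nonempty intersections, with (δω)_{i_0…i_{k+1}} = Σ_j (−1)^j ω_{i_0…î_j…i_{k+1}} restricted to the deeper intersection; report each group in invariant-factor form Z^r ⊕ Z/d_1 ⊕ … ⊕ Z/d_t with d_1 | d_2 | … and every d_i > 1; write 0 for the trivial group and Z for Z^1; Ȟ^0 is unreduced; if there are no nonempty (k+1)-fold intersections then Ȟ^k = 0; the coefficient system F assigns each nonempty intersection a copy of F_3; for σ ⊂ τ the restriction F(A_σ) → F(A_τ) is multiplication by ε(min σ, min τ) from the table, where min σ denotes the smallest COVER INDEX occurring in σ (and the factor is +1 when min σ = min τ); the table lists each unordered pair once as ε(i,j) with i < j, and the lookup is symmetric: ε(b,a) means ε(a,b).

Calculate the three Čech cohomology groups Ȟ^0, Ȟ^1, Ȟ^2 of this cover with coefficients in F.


cover nerve:
  A12={t12} A15={t1} A23={t2,t7} A34={t9} A45={t3}
C dims 5,5; δ0: rk_F3 4
Ȟ^0: (5−4)−0=1 ⇒ Z/3
Ȟ^1: (5−0)−4=1 ⇒ Z/3
Ȟ^2: (0−0)−0=0 ⇒ 0

Ȟ^0(U;F) ≅ Z/3,  Ȟ^1(U;F) ≅ Z/3,  Ȟ^2(U;F) ≅ 0


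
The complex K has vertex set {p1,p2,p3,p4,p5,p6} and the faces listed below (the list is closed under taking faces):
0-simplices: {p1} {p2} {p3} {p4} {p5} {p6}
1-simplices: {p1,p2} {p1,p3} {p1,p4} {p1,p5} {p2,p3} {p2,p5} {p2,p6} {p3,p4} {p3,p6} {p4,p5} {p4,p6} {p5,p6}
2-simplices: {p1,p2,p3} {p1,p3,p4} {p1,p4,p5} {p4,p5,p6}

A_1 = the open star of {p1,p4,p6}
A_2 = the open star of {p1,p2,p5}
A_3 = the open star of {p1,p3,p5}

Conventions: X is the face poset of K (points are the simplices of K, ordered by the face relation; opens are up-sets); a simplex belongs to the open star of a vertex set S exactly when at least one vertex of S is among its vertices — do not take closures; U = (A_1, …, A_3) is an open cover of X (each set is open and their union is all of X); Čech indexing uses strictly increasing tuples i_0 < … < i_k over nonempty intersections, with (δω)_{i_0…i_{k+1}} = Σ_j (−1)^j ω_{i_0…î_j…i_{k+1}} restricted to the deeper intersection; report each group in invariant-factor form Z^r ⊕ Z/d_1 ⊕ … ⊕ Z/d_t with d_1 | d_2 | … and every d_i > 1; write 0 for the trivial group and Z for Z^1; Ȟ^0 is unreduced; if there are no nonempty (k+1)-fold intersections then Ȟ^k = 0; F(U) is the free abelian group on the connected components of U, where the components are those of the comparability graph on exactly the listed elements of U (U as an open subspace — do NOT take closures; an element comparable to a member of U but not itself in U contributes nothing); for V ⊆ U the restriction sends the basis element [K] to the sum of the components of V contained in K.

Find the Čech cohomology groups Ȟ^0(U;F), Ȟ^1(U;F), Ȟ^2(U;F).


Ȟ^0 ≅ Z; Ȟ^1 ≅ Z^2; Ȟ^2 ≅ 0

nonempty intersections:
  A1={{p1},{p4},{p6},{p1,p2},{p1,p3},{p1,p4},{p1,p5},{p2,p6},{p3,p4},{p3,p6},{p4,p5},{p4,p6},{p5,p6},{p1,p2,p3},{p1,p3,p4},{p1,p4,p5},{p4,p5,p6}} A2={{p1},{p2},{p5},{p1,p2},{p1,p3},{p1,p4},{p1,p5},{p2,p3},{p2,p5},{p2,p6},{p4,p5},{p5,p6},{p1,p2,p3},{p1,p3,p4},{p1,p4,p5},{p4,p5,p6}} A3={{p1},{p3},{p5},{p1,p2},{p1,p3},{p1,p4},{p1,p5},{p2,p3},{p2,p5},{p3,p4},{p3,p6},{p4,p5},{p5,p6},{p1,p2,p3},{p1,p3,p4},{p1,p4,p5},{p4,p5,p6}}
  A12={{p1},{p1,p2},{p1,p3},{p1,p4},{p1,p5},{p2,p6},{p4,p5},{p5,p6},{p1,p2,p3},{p1,p3,p4},{p1,p4,p5},{p4,p5,p6}} A13={{p1},{p1,p2},{p1,p3},{p1,p4},{p1,p5},{p3,p4},{p3,p6},{p4,p5},{p5,p6},{p1,p2,p3},{p1,p3,p4},{p1,p4,p5},{p4,p5,p6}} A23={{p1},{p5},{p1,p2},{p1,p3},{p1,p4},{p1,p5},{p2,p3},{p2,p5},{p4,p5},{p5,p6},{p1,p2,p3},{p1,p3,p4},{p1,p4,p5},{p4,p5,p6}}
  A123={{p1},{p1,p2},{p1,p3},{p1,p4},{p1,p5},{p4,p5},{p5,p6},{p1,p2,p3},{p1,p3,p4},{p1,p4,p5},{p4,p5,p6}}
components per intersection:
  A1: {{p1},{p4},{p6},{p1,p2},{p1,p3},{p1,p4},{p1,p5},{p2,p6},{p3,p4},{p3,p6},{p4,p5},{p4,p6},{p5,p6},{p1,p2,p3},{p1,p3,p4},{p1,p4,p5},{p4,p5,p6}}
  A2: {{p1},{p2},{p5},{p1,p2},{p1,p3},{p1,p4},{p1,p5},{p2,p3},{p2,p5},{p2,p6},{p4,p5},{p5,p6},{p1,p2,p3},{p1,p3,p4},{p1,p4,p5},{p4,p5,p6}}
  A3: {{p1},{p3},{p5},{p1,p2},{p1,p3},{p1,p4},{p1,p5},{p2,p3},{p2,p5},{p3,p4},{p3,p6},{p4,p5},{p5,p6},{p1,p2,p3},{p1,p3,p4},{p1,p4,p5},{p4,p5,p6}}
  A12: {{p1},{p1,p2},{p1,p3},{p1,p4},{p1,p5},{p4,p5},{p5,p6},{p1,p2,p3},{p1,p3,p4},{p1,p4,p5},{p4,p5,p6}} {{p2,p6}}
  A13: {{p1},{p1,p2},{p1,p3},{p1,p4},{p1,p5},{p3,p4},{p4,p5},{p5,p6},{p1,p2,p3},{p1,p3,p4},{p1,p4,p5},{p4,p5,p6}} {{p3,p6}}
  A23: {{p1},{p5},{p1,p2},{p1,p3},{p1,p4},{p1,p5},{p2,p3},{p2,p5},{p4,p5},{p5,p6},{p1,p2,p3},{p1,p3,p4},{p1,p4,p5},{p4,p5,p6}}
  A123: {{p1},{p1,p2},{p1,p3},{p1,p4},{p1,p5},{p4,p5},{p5,p6},{p1,p2,p3},{p1,p3,p4},{p1,p4,p5},{p4,p5,p6}}
C dims 3,5,1; δ0: rk 2, SNF 1^2; δ1: rk 1, SNF 1^1
Ȟ^0: (3−2)−0=1 ⇒ Z
Ȟ^1: (5−1)−2=2 ⇒ Z^2
Ȟ^2: (1−0)−1=0 ⇒ 0


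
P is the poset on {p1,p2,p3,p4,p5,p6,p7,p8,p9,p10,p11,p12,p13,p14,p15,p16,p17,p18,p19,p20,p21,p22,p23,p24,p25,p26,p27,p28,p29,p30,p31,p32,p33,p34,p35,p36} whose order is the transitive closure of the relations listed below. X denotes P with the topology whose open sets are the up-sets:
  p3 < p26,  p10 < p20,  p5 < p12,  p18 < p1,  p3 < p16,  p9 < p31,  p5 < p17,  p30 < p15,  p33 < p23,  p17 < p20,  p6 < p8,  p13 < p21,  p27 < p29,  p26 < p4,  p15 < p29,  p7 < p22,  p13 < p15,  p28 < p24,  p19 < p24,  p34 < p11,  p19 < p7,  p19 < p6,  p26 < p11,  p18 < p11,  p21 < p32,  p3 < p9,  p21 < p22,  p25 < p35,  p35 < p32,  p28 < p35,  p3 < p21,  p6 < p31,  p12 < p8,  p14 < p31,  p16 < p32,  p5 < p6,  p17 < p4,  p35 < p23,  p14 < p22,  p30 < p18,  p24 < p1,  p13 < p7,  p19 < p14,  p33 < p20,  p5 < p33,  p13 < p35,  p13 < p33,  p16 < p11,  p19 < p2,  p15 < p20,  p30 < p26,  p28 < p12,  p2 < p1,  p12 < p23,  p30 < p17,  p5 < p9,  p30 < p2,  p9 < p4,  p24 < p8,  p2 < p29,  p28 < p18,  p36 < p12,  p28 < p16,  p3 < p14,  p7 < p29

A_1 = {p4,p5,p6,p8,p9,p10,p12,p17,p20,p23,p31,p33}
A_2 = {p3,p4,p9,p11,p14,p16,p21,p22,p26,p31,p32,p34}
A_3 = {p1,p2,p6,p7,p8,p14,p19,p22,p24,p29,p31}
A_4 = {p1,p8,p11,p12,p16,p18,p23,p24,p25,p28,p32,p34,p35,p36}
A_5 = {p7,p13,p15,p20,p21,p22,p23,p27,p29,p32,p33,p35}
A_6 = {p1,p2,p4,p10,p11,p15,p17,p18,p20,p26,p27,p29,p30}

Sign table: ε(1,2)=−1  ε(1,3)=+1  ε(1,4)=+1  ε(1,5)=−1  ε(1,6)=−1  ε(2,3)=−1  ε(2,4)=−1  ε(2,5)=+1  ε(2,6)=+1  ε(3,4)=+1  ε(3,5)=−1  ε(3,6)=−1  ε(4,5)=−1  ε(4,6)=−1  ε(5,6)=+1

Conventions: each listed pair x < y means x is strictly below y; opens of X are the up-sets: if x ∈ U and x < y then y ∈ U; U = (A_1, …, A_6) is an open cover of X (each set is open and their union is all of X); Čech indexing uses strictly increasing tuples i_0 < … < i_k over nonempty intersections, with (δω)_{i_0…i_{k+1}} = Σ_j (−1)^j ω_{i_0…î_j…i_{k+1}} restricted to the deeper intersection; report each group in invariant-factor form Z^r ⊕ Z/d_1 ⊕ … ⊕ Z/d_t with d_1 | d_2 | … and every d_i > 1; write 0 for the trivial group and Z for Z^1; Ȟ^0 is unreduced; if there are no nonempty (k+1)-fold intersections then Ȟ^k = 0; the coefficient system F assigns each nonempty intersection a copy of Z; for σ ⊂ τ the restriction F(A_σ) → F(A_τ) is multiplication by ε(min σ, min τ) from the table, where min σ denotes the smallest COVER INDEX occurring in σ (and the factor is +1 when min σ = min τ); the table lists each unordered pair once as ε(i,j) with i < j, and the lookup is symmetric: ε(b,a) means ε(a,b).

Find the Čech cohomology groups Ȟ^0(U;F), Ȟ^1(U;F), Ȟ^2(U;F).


nerve simplices:
  A12={p4,p9,p31} A13={p6,p8,p31} A14={p8,p12,p23} A15={p20,p23,p33} A16={p4,p10,p17,p20} A23={p14,p22,p31} A24={p11,p16,p32,p34} A25={p21,p22,p32} A26={p4,p11,p26} A34={p1,p8,p24} A35={p7,p22,p29} A36={p1,p2,p29} A45={p23,p32,p35} A46={p1,p11,p18} A56={p15,p20,p27,p29}
  A123={p31} A126={p4} A134={p8} A145={p23} A156={p20} A235={p22} A245={p32} A246={p11} A346={p1} A356={p29}
C dims 6,15,10; δ0: rk 5, SNF 1^5; δ1: rk 10, SNF 1^9·2
degree 0: 6−5−0 = 1 → Ȟ^0 ≅ Z
degree 1: 15−10−5 = 0 → Ȟ^1 ≅ 0
degree 2: 10−0−10 = 0 plus torsion [2] → Ȟ^2 ≅ Z/2

Ȟ^0 = Z; Ȟ^1 = 0; Ȟ^2 = Z/2


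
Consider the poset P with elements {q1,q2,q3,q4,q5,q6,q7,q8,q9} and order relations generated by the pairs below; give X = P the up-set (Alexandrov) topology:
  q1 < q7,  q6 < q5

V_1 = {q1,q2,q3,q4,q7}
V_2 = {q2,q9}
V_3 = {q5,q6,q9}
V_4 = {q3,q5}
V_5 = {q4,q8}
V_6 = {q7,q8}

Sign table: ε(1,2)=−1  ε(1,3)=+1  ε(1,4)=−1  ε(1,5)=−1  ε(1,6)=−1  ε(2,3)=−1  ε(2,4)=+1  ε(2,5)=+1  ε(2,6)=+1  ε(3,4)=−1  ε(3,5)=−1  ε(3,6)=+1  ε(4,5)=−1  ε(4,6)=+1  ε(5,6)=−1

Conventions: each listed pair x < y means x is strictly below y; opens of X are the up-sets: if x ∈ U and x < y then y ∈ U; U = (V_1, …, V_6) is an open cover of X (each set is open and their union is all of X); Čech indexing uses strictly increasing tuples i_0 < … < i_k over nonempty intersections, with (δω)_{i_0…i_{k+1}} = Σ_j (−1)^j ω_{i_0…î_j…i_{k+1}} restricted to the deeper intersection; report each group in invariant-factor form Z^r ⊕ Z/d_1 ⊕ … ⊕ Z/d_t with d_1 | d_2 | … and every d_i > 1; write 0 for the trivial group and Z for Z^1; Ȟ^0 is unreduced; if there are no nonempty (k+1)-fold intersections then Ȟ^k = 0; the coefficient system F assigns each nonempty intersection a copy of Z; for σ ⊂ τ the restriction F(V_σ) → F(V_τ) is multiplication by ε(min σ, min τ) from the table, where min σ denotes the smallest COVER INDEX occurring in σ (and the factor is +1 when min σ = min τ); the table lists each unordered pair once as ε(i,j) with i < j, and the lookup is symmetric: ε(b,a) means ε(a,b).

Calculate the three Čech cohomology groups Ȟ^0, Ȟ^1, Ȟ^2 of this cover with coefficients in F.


Ȟ^0(U;F) ≅ 0, Ȟ^1(U;F) ≅ Z ⊕ Z/2 and Ȟ^2(U;F) ≅ 0

cover nerve:
  V12={q2} V14={q3} V15={q4} V16={q7} V23={q9} V34={q5} V56={q8}
C dims 6,7; δ0: rk 6, SNF 1^5·2
Ȟ^0: (6−6)−0=0 ⇒ 0
Ȟ^1: (7−0)−6=1 plus torsion [2] ⇒ Z ⊕ Z/2
Ȟ^2: (0−0)−0=0 ⇒ 0


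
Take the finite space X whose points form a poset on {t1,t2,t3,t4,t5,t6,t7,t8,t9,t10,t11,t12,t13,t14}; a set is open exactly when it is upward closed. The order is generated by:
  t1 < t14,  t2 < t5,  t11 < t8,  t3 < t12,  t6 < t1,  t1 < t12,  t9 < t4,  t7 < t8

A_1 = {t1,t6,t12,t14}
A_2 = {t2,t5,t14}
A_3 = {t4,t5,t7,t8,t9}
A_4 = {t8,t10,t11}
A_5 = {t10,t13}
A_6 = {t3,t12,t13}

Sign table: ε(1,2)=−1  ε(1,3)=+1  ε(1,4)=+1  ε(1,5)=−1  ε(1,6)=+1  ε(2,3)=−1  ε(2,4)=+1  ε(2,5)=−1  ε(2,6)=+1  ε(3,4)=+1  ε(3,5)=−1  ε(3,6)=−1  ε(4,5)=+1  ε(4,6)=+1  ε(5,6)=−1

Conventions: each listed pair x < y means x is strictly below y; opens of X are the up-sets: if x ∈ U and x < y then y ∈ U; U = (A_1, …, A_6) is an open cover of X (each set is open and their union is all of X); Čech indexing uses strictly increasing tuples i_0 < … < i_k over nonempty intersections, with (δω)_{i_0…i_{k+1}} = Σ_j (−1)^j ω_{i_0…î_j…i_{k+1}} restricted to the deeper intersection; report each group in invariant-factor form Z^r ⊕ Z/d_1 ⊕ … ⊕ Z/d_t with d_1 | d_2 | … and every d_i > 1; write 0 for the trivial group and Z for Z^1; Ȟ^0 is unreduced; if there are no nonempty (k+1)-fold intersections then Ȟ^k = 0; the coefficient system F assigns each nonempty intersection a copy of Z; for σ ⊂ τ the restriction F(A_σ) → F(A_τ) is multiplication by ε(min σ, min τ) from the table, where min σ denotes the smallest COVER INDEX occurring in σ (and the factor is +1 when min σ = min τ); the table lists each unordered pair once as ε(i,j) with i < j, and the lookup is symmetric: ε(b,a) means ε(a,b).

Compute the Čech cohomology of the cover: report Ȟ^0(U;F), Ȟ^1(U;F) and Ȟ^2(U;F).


Ȟ^0(U;F) ≅ 0; Ȟ^1(U;F) ≅ Z/2; Ȟ^2(U;F) ≅ 0

nonempty overlaps:
  A12={t14} A16={t12} A23={t5} A34={t8} A45={t10} A56={t13}
C dims 6,6; δ0: rk 6, SNF 1^5·2
degree 0: 6−6−0 = 0 → Ȟ^0 ≅ 0
degree 1: 6−0−6 = 0 plus torsion [2] → Ȟ^1 ≅ Z/2
degree 2: 0−0−0 = 0 → Ȟ^2 ≅ 0


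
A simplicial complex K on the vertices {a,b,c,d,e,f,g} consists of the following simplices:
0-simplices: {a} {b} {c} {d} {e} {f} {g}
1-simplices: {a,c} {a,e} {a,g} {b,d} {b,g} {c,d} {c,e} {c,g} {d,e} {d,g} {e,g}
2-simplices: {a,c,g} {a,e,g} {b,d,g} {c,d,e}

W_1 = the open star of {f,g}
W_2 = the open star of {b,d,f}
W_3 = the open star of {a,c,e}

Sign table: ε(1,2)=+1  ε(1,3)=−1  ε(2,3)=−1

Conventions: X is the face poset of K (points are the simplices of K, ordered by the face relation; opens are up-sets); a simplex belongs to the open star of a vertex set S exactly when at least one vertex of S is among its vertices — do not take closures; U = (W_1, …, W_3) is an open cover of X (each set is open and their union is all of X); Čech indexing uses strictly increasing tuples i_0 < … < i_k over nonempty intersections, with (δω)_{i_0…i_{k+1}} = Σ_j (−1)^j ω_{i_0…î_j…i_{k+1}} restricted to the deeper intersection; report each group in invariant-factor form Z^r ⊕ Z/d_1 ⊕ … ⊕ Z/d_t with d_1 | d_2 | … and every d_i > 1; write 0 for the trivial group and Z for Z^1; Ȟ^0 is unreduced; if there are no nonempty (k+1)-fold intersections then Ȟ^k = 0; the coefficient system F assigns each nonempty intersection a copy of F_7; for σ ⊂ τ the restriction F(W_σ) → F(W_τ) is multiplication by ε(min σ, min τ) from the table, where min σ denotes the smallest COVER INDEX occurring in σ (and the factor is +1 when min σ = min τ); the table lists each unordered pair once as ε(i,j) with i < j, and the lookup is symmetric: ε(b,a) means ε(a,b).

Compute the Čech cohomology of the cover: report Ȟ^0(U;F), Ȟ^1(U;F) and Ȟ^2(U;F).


Ȟ^0 = Z/7, Ȟ^1 = Z/7, Ȟ^2 = 0

intersection data:
  W1={{f},{g},{a,g},{b,g},{c,g},{d,g},{e,g},{a,c,g},{a,e,g},{b,d,g}} W2={{b},{d},{f},{b,d},{b,g},{c,d},{d,e},{d,g},{b,d,g},{c,d,e}} W3={{a},{c},{e},{a,c},{a,e},{a,g},{c,d},{c,e},{c,g},{d,e},{e,g},{a,c,g},{a,e,g},{c,d,e}}
  W12={{f},{b,g},{d,g},{b,d,g}} W13={{a,g},{c,g},{e,g},{a,c,g},{a,e,g}} W23={{c,d},{d,e},{c,d,e}}
C dims 3,3; δ0: rk_F7 2
Ȟ^0 = (3 − 2) − 0 = 1, so Ȟ^0 ≅ Z/7
Ȟ^1 = (3 − 0) − 2 = 1, so Ȟ^1 ≅ Z/7
Ȟ^2 = (0 − 0) − 0 = 0, so Ȟ^2 ≅ 0


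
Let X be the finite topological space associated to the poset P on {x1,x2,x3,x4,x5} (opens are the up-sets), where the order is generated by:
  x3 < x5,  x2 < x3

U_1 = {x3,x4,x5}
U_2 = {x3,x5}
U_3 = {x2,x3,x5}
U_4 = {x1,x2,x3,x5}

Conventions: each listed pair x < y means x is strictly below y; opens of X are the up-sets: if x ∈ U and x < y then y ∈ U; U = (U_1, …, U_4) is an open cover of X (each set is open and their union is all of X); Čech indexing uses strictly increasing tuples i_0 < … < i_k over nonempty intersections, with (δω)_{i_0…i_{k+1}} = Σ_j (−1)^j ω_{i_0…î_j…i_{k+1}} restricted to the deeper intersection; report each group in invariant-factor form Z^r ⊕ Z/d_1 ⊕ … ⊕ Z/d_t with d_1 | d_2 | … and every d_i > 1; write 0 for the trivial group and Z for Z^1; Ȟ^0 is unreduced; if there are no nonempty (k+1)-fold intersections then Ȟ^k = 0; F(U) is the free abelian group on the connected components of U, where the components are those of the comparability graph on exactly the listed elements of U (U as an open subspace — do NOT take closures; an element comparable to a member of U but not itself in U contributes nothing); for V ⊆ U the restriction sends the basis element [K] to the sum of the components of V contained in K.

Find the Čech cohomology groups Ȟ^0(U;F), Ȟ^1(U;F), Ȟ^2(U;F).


Ȟ^0(U;F) ≅ Z^3, Ȟ^1(U;F) ≅ 0, Ȟ^2(U;F) ≅ 0

nonempty intersections:
  U12={x3,x5} U13={x3,x5} U14={x3,x5} U23={x3,x5} U24={x3,x5} U34={x2,x3,x5}
  U123={x3,x5} U124={x3,x5} U134={x3,x5} U234={x3,x5}
  U1234={x3,x5}
components per intersection:
  U1: {x3,x5} {x4}
  U2: {x3,x5}
  U3: {x2,x3,x5}
  U4: {x1} {x2,x3,x5}
  U12: {x3,x5}
  U13: {x3,x5}
  U14: {x3,x5}
  U23: {x3,x5}
  U24: {x3,x5}
  U34: {x2,x3,x5}
  U123: {x3,x5}
  U124: {x3,x5}
  U134: {x3,x5}
  U234: {x3,x5}
  U1234: {x3,x5}
C dims 6,6,4,1; δ0: rk 3, SNF 1^3; δ1: rk 3, SNF 1^3; δ2: rk 1, SNF 1^1
Ȟ^0: (6−3)−0=3 ⇒ Z^3
Ȟ^1: (6−3)−3=0 ⇒ 0
Ȟ^2: (4−1)−3=0 ⇒ 0


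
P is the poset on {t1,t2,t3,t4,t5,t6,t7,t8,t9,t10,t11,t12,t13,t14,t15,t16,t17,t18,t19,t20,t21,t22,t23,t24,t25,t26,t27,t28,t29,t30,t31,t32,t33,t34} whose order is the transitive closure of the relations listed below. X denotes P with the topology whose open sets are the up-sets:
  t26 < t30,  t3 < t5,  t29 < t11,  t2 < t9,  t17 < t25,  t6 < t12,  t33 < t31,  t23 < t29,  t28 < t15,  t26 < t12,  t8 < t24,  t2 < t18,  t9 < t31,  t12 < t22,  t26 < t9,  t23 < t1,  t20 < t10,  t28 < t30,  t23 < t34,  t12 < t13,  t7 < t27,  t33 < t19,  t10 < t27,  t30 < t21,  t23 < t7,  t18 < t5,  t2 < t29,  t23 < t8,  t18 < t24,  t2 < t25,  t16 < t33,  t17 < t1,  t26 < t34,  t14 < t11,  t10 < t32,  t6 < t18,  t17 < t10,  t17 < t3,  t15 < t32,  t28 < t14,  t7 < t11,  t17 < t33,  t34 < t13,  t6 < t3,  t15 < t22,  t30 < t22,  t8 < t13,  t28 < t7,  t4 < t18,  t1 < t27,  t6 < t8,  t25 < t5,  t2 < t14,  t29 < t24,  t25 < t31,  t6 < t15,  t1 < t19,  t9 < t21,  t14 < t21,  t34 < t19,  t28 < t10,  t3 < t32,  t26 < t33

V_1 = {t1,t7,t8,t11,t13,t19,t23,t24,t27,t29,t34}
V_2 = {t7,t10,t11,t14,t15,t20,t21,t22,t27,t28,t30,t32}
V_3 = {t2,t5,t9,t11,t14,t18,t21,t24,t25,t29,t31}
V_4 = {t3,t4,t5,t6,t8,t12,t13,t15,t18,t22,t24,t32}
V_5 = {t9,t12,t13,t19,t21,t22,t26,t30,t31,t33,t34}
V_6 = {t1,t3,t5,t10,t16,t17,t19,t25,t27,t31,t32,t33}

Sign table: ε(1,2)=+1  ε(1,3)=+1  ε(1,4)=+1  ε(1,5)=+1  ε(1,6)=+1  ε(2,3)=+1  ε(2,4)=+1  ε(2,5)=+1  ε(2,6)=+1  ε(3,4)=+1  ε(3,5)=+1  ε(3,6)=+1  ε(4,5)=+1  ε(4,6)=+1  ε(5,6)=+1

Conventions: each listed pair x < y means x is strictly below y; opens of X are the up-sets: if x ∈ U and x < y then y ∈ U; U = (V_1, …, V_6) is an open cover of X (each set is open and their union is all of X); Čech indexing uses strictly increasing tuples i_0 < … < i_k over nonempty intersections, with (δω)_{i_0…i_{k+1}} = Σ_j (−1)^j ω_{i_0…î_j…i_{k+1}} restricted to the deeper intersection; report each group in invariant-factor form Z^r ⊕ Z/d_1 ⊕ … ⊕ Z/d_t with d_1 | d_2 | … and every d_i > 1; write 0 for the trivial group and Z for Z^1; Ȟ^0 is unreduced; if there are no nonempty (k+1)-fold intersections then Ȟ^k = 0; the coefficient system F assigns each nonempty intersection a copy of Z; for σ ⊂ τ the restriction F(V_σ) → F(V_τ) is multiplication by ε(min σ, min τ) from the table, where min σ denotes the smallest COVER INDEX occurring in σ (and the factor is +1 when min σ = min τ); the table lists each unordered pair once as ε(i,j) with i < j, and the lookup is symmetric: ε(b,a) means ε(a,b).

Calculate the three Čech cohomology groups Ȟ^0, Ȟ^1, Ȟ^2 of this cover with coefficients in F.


Ȟ^0(U;F) ≅ Z, Ȟ^1(U;F) ≅ 0, Ȟ^2(U;F) ≅ Z/2

nerve simplices:
  V12={t7,t11,t27} V13={t11,t24,t29} V14={t8,t13,t24} V15={t13,t19,t34} V16={t1,t19,t27} V23={t11,t14,t21} V24={t15,t22,t32} V25={t21,t22,t30} V26={t10,t27,t32} V34={t5,t18,t24} V35={t9,t21,t31} V36={t5,t25,t31} V45={t12,t13,t22} V46={t3,t5,t32} V56={t19,t31,t33}
  V123={t11} V126={t27} V134={t24} V145={t13} V156={t19} V235={t21} V245={t22} V246={t32} V346={t5} V356={t31}
C dims 6,15,10; δ0: rk 5, SNF 1^5; δ1: rk 10, SNF 1^9·2
degree 0: 6−5−0 = 1 → Ȟ^0 ≅ Z
degree 1: 15−10−5 = 0 → Ȟ^1 ≅ 0
degree 2: 10−0−10 = 0 plus torsion [2] → Ȟ^2 ≅ Z/2


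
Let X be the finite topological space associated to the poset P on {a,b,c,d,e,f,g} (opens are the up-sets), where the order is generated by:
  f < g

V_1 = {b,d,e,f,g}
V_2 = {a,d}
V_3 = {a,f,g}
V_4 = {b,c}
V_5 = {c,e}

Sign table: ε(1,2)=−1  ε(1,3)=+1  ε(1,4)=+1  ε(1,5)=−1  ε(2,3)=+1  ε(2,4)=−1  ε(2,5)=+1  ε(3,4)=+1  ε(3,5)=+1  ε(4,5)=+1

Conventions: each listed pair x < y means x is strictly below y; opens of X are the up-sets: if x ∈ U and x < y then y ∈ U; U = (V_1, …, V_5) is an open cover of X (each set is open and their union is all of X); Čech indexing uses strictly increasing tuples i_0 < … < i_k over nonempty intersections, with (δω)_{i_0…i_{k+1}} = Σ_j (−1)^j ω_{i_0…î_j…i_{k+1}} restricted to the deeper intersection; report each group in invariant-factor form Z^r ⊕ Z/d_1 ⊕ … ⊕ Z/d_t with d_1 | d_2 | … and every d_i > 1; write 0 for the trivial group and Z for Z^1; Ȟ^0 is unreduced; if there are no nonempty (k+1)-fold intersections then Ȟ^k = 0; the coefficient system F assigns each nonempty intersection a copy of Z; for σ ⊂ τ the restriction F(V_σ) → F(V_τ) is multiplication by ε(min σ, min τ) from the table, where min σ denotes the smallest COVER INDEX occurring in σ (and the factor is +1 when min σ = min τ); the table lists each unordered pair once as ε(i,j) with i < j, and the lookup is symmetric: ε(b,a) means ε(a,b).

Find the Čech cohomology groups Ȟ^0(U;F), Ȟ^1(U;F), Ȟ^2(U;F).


nerve of the cover:
  V12={d} V13={f,g} V14={b} V15={e} V23={a} V45={c}
C dims 5,6; δ0: rk 5, SNF 1^4·2
Ȟ^0 = (5 − 5) − 0 = 0, so Ȟ^0 ≅ 0
Ȟ^1 = (6 − 0) − 5 = 1 plus torsion [2], so Ȟ^1 ≅ Z ⊕ Z/2
Ȟ^2 = (0 − 0) − 0 = 0, so Ȟ^2 ≅ 0

Ȟ^0 = 0, Ȟ^1 = Z ⊕ Z/2 and Ȟ^2 = 0


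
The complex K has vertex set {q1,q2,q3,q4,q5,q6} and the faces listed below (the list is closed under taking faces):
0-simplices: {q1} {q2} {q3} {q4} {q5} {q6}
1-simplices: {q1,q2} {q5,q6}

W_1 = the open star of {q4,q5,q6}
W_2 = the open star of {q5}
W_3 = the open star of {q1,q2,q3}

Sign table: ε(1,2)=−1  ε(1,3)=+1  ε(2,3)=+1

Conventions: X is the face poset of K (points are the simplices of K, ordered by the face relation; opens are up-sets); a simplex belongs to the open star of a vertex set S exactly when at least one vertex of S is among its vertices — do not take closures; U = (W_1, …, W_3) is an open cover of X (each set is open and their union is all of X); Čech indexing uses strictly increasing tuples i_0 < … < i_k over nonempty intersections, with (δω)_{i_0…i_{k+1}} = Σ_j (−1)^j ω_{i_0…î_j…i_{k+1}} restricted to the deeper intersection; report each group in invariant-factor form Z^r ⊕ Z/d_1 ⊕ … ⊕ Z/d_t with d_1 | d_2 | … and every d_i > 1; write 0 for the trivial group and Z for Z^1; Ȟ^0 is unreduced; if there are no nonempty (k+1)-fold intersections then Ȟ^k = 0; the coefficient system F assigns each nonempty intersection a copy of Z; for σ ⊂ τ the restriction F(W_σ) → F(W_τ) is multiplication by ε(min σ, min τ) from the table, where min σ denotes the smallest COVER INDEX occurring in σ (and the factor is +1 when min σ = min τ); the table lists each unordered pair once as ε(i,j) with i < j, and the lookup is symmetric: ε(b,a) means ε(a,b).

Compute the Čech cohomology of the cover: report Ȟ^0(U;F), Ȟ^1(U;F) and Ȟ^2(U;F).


Ȟ^0 = Z^2; Ȟ^1 = 0; Ȟ^2 = 0

nonempty overlaps:
  W1={{q4},{q5},{q6},{q5,q6}} W2={{q5},{q5,q6}} W3={{q1},{q2},{q3},{q1,q2}}
  W12={{q5},{q5,q6}}
C dims 3,1; δ0: rk 1, SNF 1^1
degree 0: 3−1−0 = 2 → Ȟ^0 ≅ Z^2
degree 1: 1−0−1 = 0 → Ȟ^1 ≅ 0
degree 2: 0−0−0 = 0 → Ȟ^2 ≅ 0


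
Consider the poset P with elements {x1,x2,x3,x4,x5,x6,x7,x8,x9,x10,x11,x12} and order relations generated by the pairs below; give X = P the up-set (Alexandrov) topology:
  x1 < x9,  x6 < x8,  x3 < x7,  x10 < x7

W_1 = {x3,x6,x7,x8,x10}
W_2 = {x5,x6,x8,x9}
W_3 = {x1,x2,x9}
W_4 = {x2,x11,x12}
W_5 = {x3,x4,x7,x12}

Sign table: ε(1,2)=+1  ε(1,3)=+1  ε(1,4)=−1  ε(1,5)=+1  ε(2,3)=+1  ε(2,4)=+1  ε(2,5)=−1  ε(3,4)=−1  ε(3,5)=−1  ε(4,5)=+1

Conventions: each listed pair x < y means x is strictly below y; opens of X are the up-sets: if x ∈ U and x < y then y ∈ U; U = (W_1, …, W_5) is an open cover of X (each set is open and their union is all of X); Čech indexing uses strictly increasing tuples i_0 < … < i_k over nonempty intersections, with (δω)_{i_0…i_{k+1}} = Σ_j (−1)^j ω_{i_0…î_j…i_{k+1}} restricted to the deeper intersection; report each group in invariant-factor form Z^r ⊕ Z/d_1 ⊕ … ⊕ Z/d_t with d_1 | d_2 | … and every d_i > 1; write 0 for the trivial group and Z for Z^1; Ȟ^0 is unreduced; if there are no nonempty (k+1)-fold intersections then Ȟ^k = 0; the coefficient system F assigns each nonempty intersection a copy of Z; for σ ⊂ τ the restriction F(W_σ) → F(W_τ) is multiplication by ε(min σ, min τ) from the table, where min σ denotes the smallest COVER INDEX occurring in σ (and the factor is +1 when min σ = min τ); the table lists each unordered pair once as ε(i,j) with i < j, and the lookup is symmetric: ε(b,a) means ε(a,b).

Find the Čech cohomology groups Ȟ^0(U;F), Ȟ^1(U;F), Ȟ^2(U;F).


Ȟ^0 ≅ 0, Ȟ^1 ≅ Z/2 and Ȟ^2 ≅ 0

nerve simplices:
  W12={x6,x8} W15={x3,x7} W23={x9} W34={x2} W45={x12}
C dims 5,5; δ0: rk 5, SNF 1^4·2
degree 0: 5−5−0 = 0 → Ȟ^0 ≅ 0
degree 1: 5−0−5 = 0 plus torsion [2] → Ȟ^1 ≅ Z/2
degree 2: 0−0−0 = 0 → Ȟ^2 ≅ 0


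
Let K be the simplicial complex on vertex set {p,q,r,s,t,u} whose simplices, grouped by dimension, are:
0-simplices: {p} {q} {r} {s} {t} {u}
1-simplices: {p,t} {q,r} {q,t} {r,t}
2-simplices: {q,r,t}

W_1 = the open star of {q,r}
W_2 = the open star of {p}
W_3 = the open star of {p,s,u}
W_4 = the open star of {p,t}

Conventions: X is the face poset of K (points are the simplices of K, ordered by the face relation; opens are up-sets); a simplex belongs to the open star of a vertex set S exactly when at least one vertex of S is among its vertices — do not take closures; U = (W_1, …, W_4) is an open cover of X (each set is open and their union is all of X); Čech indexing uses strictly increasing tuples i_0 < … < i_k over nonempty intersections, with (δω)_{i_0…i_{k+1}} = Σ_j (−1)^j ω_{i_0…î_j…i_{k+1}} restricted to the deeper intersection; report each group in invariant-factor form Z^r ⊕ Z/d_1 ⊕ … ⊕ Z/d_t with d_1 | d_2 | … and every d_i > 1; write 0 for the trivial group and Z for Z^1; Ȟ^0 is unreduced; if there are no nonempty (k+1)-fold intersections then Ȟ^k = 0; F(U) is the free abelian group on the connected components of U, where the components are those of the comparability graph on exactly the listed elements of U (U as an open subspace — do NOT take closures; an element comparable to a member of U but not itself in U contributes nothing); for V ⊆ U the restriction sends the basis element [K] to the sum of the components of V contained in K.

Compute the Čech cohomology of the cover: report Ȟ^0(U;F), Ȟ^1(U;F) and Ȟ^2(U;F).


Ȟ^0 = Z^3, Ȟ^1 = 0 and Ȟ^2 = 0

intersection data:
  W1={{q},{r},{q,r},{q,t},{r,t},{q,r,t}} W2={{p},{p,t}} W3={{p},{s},{u},{p,t}} W4={{p},{t},{p,t},{q,t},{r,t},{q,r,t}}
  W14={{q,t},{r,t},{q,r,t}} W23={{p},{p,t}} W24={{p},{p,t}} W34={{p},{p,t}}
  W234={{p},{p,t}}
components per intersection:
  W1: {{q},{r},{q,r},{q,t},{r,t},{q,r,t}}
  W2: {{p},{p,t}}
  W3: {{p},{p,t}} {{s}} {{u}}
  W4: {{p},{t},{p,t},{q,t},{r,t},{q,r,t}}
  W14: {{q,t},{r,t},{q,r,t}}
  W23: {{p},{p,t}}
  W24: {{p},{p,t}}
  W34: {{p},{p,t}}
  W234: {{p},{p,t}}
C dims 6,4,1; δ0: rk 3, SNF 1^3; δ1: rk 1, SNF 1^1
Ȟ^0 = (6 − 3) − 0 = 3, so Ȟ^0 ≅ Z^3
Ȟ^1 = (4 − 1) − 3 = 0, so Ȟ^1 ≅ 0
Ȟ^2 = (1 − 0) − 1 = 0, so Ȟ^2 ≅ 0


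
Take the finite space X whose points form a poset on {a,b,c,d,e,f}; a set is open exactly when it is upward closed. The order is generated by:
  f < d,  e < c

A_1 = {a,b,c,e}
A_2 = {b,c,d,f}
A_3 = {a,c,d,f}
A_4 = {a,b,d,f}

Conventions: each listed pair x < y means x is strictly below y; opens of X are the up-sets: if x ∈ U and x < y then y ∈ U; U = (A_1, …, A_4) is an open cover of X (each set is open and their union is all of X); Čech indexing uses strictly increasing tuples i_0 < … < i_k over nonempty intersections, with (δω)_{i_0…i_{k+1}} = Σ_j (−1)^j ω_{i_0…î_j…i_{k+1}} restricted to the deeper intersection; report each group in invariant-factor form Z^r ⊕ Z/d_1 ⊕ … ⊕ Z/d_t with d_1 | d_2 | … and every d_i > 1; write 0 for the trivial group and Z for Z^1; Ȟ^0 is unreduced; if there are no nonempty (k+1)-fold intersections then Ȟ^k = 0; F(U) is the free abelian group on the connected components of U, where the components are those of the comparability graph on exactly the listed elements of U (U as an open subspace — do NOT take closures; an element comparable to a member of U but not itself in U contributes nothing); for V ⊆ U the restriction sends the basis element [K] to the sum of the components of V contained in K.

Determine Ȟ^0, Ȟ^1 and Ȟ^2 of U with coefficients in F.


Ȟ^0 ≅ Z^4, Ȟ^1 ≅ 0 and Ȟ^2 ≅ 0

nerve simplices:
  A12={b,c} A13={a,c} A14={a,b} A23={c,d,f} A24={b,d,f} A34={a,d,f}
  A123={c} A124={b} A134={a} A234={d,f}
components per intersection:
  A1: {a} {b} {c,e}
  A2: {b} {c} {d,f}
  A3: {a} {c} {d,f}
  A4: {a} {b} {d,f}
  A12: {b} {c}
  A13: {a} {c}
  A14: {a} {b}
  A23: {c} {d,f}
  A24: {b} {d,f}
  A34: {a} {d,f}
  A123: {c}
  A124: {b}
  A134: {a}
  A234: {d,f}
C dims 12,12,4; δ0: rk 8, SNF 1^8; δ1: rk 4, SNF 1^4
degree 0: 12−8−0 = 4 → Ȟ^0 ≅ Z^4
degree 1: 12−4−8 = 0 → Ȟ^1 ≅ 0
degree 2: 4−0−4 = 0 → Ȟ^2 ≅ 0


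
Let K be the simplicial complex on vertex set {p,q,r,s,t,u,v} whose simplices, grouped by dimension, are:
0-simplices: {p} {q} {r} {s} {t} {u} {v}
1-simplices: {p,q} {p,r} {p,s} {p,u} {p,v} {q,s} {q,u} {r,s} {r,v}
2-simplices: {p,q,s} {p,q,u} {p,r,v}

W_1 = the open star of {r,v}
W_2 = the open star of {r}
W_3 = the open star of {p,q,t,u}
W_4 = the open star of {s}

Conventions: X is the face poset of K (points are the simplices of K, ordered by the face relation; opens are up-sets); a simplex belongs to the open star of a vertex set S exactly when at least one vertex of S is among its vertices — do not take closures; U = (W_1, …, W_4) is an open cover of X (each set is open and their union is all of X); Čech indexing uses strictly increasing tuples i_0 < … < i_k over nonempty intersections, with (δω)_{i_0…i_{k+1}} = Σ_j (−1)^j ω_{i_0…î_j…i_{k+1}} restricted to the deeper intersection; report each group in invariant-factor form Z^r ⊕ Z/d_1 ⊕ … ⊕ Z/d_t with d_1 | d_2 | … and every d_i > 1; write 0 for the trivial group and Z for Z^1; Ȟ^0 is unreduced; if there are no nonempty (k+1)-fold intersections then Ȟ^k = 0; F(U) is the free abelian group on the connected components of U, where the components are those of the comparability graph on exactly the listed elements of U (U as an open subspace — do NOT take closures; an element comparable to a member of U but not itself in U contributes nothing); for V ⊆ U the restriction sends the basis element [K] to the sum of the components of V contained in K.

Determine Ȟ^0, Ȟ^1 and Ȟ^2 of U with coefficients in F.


Ȟ^0 ≅ Z^2; Ȟ^1 ≅ Z; Ȟ^2 ≅ 0

nerve simplices:
  W1={{r},{v},{p,r},{p,v},{r,s},{r,v},{p,r,v}} W2={{r},{p,r},{r,s},{r,v},{p,r,v}} W3={{p},{q},{t},{u},{p,q},{p,r},{p,s},{p,u},{p,v},{q,s},{q,u},{p,q,s},{p,q,u},{p,r,v}} W4={{s},{p,s},{q,s},{r,s},{p,q,s}}
  W12={{r},{p,r},{r,s},{r,v},{p,r,v}} W13={{p,r},{p,v},{p,r,v}} W14={{r,s}} W23={{p,r},{p,r,v}} W24={{r,s}} W34={{p,s},{q,s},{p,q,s}}
  W123={{p,r},{p,r,v}} W124={{r,s}}
components per intersection:
  W1: {{r},{v},{p,r},{p,v},{r,s},{r,v},{p,r,v}}
  W2: {{r},{p,r},{r,s},{r,v},{p,r,v}}
  W3: {{p},{q},{u},{p,q},{p,r},{p,s},{p,u},{p,v},{q,s},{q,u},{p,q,s},{p,q,u},{p,r,v}} {{t}}
  W4: {{s},{p,s},{q,s},{r,s},{p,q,s}}
  W12: {{r},{p,r},{r,s},{r,v},{p,r,v}}
  W13: {{p,r},{p,v},{p,r,v}}
  W14: {{r,s}}
  W23: {{p,r},{p,r,v}}
  W24: {{r,s}}
  W34: {{p,s},{q,s},{p,q,s}}
  W123: {{p,r},{p,r,v}}
  W124: {{r,s}}
C dims 5,6,2; δ0: rk 3, SNF 1^3; δ1: rk 2, SNF 1^2
degree 0: 5−3−0 = 2 → Ȟ^0 ≅ Z^2
degree 1: 6−2−3 = 1 → Ȟ^1 ≅ Z
degree 2: 2−0−2 = 0 → Ȟ^2 ≅ 0
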